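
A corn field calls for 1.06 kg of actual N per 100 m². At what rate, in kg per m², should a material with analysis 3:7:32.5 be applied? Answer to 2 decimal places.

0.35 kg of product per sq m

Product per 100 m² = 1.06 / 3% = 35.3333 kg.
Convert to per m²: 35.3333 × 0.01 = 0.353333 kg.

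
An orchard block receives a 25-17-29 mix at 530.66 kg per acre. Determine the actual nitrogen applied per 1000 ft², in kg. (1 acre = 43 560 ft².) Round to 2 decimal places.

nitrogen per acre = 530.66 × 25% = 132.665 kg.
Convert to per 1000 ft²: 132.665 × 0.0229568 = 3.04557 kg.

3.05 kg N per thousand sq ft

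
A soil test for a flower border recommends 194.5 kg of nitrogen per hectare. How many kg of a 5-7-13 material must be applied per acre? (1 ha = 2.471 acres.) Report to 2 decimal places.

1574.26 kg of product per acre

Product per hectare = 194.5 / 5% = 3890 kg.
Convert to per acre: 3890 × 0.404694 = 1574.261 kg.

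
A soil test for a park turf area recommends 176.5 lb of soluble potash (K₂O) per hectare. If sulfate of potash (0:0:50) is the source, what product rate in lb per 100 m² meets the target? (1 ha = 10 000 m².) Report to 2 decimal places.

3.53 lb of product per hundred sq m

Product per hectare = 176.5 / 50% = 353 lb.
Convert to per 100 m²: 353 × 0.01 = 3.53 lb.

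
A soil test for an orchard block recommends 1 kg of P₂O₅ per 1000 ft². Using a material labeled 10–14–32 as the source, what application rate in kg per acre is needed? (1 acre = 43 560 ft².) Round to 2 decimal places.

Product per 1000 ft² = 1 / 14% = 7.14286 kg.
Convert to per acre: 7.14286 × 43.56 = 311.143 kg.

311.14 kg of product per acre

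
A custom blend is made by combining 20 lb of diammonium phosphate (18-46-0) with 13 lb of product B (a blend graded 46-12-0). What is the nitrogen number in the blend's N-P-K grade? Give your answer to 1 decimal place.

Total mass = 20 + 13 = 33 lb.
N mass = 18%×20 + 46%×13 = 9.58 lb.
% N = 9.58 / 33 = 29.0303%.

29.0% N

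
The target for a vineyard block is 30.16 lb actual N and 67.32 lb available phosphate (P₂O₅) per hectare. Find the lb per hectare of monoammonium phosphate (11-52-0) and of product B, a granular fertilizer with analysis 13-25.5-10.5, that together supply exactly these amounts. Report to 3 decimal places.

26.822 lb monoammonium phosphate, 209.305 lb product B

Let a = lb of monoammonium phosphate, b = lb of product B (per hectare).
N: 0.11·a + 0.13·b = 30.16
P₂O₅: 0.52·a + 0.255·b = 67.32
Eliminate b: (row1) − 0.13/0.255·(row2) → -0.155098·a = -4.16, so a = 26.8217.
Then b = (67.32 − 0.52·26.8217) / 0.255 = 209.3047.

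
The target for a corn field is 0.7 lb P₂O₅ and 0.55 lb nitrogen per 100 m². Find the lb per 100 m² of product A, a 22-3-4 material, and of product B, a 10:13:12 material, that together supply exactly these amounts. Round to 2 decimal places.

Per-100 m² balance (a = product A, b = product B):
P₂O₅: 0.03·a + 0.13·b = 0.7
N: 0.22·a + 0.1·b = 0.55
Eliminate b: (row1) − 0.13/0.1·(row2) → -0.256·a = -0.015, so a = 0.0585938.
Then b = (0.55 − 0.22·0.0585938) / 0.1 = 5.37109.

0.06 lb product A, 5.37 lb product B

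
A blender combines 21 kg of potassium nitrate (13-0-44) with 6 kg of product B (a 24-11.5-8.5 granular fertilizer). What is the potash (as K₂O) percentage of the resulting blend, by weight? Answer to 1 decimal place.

36.1% K₂O

Total mass = 21 + 6 = 27 kg.
K₂O mass = 44%×21 + 8.5%×6 = 9.75 kg.
% K₂O = 9.75 / 27 = 36.1111%.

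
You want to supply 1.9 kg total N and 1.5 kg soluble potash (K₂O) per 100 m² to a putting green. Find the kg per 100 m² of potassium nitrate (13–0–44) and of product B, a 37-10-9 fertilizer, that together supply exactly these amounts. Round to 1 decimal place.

2.5 kg potassium nitrate, 4.2 kg product B

Per-100 m² balance (a = potassium nitrate, b = product B):
N: 0.13·a + 0.37·b = 1.9
K₂O: 0.44·a + 0.09·b = 1.5
From row1: a = (1.9 − 0.37·b) / 0.13.
Into row2: 0.44·(1.9 − 0.37·b)/0.13 + 0.09·b = 1.5 → b = 4.24222, a = 2.54136.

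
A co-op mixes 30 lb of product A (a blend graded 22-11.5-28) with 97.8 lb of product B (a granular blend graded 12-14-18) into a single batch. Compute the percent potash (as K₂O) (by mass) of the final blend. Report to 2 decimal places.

Total mass = 30 + 97.8 = 127.8 lb.
K₂O mass = 28%×30 + 18%×97.8 = 26.004 lb.
% K₂O = 26.004 / 127.8 = 20.3474%.

20.35% K₂O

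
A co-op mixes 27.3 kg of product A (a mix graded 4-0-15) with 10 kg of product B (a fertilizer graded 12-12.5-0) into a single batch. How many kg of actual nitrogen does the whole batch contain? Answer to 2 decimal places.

2.29 kg N

N mass = 4%×27.3 + 12%×10 = 2.292 kg.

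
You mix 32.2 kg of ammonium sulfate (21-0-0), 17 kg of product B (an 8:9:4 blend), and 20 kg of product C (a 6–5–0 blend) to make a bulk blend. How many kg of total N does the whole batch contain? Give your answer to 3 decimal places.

9.322 kg N

N mass = 21%×32.2 + 8%×17 + 6%×20 = 9.322 kg.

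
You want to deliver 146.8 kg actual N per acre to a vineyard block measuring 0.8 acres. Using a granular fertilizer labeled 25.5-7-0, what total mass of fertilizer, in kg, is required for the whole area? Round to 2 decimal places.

Product per acre = 146.8 / 25.5% = 575.686 kg.
Total product = 575.686 × 0.8 = 460.549 kg.

460.55 kg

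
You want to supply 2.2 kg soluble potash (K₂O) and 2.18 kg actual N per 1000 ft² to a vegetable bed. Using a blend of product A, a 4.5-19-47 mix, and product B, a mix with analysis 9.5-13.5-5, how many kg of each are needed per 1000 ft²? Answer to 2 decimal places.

Per-1000 ft² balance (a = product A, b = product B):
K₂O: 0.47·a + 0.05·b = 2.2
N: 0.045·a + 0.095·b = 2.18
Solving simultaneously: a = 2.35849, b = 21.8302.

2.36 kg product A, 21.83 kg product B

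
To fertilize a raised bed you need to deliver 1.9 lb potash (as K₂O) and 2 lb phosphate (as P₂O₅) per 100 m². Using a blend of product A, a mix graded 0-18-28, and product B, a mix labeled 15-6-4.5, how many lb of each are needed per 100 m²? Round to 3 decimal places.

With a, b = lb per 100 m² of product A and product B:
K₂O: 0.28·a + 0.045·b = 1.9
P₂O₅: 0.18·a + 0.06·b = 2
Solving simultaneously: a = 2.75862, b = 25.05747.

2.759 lb product A, 25.057 lb product B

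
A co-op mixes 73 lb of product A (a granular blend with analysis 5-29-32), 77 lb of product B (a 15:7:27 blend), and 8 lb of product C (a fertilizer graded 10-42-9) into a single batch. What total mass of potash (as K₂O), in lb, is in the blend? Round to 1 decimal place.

K₂O mass = 32%×73 + 27%×77 + 9%×8 = 44.87 lb.

44.9 lb K₂O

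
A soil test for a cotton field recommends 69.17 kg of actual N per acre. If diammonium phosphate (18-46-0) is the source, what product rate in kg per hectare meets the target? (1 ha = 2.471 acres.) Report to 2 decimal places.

Product per acre = 69.17 / 18% = 384.278 kg.
Convert to per hectare: 384.278 × 2.471 = 949.5504 kg.

949.55 kg of product per hectare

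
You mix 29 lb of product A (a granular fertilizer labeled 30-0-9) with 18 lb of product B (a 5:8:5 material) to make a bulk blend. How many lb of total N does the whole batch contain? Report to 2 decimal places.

N mass = 30%×29 + 5%×18 = 9.6 lb.

9.60 lb N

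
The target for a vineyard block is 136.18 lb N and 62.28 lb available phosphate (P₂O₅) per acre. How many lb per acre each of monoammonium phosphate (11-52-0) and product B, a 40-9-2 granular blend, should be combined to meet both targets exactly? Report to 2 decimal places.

63.89 lb monoammonium phosphate, 322.88 lb product B

With a, b = lb per acre of monoammonium phosphate and product B:
N: 0.11·a + 0.4·b = 136.18
P₂O₅: 0.52·a + 0.09·b = 62.28
Solving simultaneously: a = 63.8859, b = 322.881.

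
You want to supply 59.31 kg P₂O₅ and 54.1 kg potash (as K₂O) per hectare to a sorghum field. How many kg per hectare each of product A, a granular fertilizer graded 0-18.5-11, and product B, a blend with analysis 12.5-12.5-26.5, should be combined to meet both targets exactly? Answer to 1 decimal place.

253.9 kg product A, 98.8 kg product B

Let a = kg of product A, b = kg of product B (per hectare).
P₂O₅: 0.185·a + 0.125·b = 59.31
K₂O: 0.11·a + 0.265·b = 54.1
Eliminate a: (row1) − 0.185/0.11·(row2) → -0.320682·b = -31.6764, so b = 98.7782.
Back-substitute: a = (59.31 − 0.125·98.7782) / 0.185 = 253.853.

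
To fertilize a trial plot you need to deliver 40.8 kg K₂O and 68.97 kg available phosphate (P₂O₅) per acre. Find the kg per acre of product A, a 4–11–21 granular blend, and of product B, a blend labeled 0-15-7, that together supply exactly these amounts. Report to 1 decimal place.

Per-acre balance (a = product A, b = product B):
K₂O: 0.21·a + 0.07·b = 40.8
P₂O₅: 0.11·a + 0.15·b = 68.97
Eliminate b: (row1) − 0.07/0.15·(row2) → 0.158667·a = 8.614, so a = 54.2899.
Then b = (68.97 − 0.11·54.2899) / 0.15 = 419.987.

54.3 kg product A, 420.0 kg product B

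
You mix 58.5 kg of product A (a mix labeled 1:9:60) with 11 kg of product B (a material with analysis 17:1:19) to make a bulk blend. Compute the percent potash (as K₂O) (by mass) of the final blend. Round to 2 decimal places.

53.51% K₂O

Total mass = 58.5 + 11 = 69.5 kg.
K₂O mass = 60%×58.5 + 19%×11 = 37.19 kg.
% K₂O = 37.19 / 69.5 = 53.5108%.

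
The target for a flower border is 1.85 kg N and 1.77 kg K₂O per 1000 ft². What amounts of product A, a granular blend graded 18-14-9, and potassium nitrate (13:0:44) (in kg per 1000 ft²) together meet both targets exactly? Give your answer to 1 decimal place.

8.7 kg product A, 2.3 kg potassium nitrate

Let a = kg of product A, b = kg of potassium nitrate (per 1000 ft²).
N: 0.18·a + 0.13·b = 1.85
K₂O: 0.09·a + 0.44·b = 1.77
From row1: a = (1.85 − 0.13·b) / 0.18.
Into row2: 0.09·(1.85 − 0.13·b)/0.18 + 0.44·b = 1.77 → b = 2.25333, a = 8.65037.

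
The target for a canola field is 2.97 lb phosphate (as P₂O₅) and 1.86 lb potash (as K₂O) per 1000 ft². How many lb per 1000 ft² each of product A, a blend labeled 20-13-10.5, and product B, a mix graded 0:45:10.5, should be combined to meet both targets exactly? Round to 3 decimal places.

15.629 lb product A, 2.085 lb product B

With a, b = lb per 1000 ft² of product A and product B:
P₂O₅: 0.13·a + 0.45·b = 2.97
K₂O: 0.105·a + 0.105·b = 1.86
Eliminate a: (row1) − 0.13/0.105·(row2) → 0.32·b = 0.667143, so b = 2.08482.
Back-substitute: a = (2.97 − 0.45·2.08482) / 0.13 = 15.62946.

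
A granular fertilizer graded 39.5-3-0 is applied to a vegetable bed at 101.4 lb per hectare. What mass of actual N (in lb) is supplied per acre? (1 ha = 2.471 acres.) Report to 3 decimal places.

16.209 lb N per acre

nitrogen per hectare = 101.4 × 39.5% = 40.053 lb.
Convert to per acre: 40.053 × 0.404694 = 16.2092 lb.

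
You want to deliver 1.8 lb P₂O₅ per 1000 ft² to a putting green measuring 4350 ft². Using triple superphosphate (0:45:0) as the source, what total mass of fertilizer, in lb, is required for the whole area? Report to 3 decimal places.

Product per 1000 ft² = 1.8 / 45% = 4 lb.
Total product = 4 × 4350 / 1000 = 17.4 lb.

17.400 lb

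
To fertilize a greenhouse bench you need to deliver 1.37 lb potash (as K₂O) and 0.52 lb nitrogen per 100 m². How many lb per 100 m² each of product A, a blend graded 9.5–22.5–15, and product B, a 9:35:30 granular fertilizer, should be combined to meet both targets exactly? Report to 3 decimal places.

2.180 lb product A, 3.477 lb product B

Let a = lb of product A, b = lb of product B (per 100 m²).
K₂O: 0.15·a + 0.3·b = 1.37
N: 0.095·a + 0.09·b = 0.52
Eliminate a: (row1) − 0.15/0.095·(row2) → 0.157895·b = 0.548947, so b = 3.47667.
Back-substitute: a = (1.37 − 0.3·3.47667) / 0.15 = 2.18.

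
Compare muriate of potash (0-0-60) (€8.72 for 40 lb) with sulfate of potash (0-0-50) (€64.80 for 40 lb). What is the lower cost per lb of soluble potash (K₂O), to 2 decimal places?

€0.36 per lb K₂O (muriate of potash)

muriate of potash: K₂O per bag = 40 × 60% = 24 lb; cost = 8.72 / 24 = €0.3633/lb K₂O.
sulfate of potash: K₂O per bag = 40 × 50% = 20 lb; cost = 64.80 / 20 = €3.2400/lb K₂O.
muriate of potash is cheaper.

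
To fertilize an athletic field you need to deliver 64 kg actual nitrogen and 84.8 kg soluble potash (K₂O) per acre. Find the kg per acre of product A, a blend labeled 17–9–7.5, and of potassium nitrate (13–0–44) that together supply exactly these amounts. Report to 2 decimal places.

263.43 kg product A, 147.82 kg potassium nitrate

With a, b = kg per acre of product A and potassium nitrate:
N: 0.17·a + 0.13·b = 64
K₂O: 0.075·a + 0.44·b = 84.8
Solving simultaneously: a = 263.428, b = 147.8248.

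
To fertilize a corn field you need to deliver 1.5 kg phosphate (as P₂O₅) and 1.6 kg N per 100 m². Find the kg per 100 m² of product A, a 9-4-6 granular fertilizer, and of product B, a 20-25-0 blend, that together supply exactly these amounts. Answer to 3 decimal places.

6.897 kg product A, 4.897 kg product B

Per-100 m² balance (a = product A, b = product B):
P₂O₅: 0.04·a + 0.25·b = 1.5
N: 0.09·a + 0.2·b = 1.6
Eliminate b: (row1) − 0.25/0.2·(row2) → -0.0725·a = -0.5, so a = 6.89655.
Then b = (1.6 − 0.09·6.89655) / 0.2 = 4.89655.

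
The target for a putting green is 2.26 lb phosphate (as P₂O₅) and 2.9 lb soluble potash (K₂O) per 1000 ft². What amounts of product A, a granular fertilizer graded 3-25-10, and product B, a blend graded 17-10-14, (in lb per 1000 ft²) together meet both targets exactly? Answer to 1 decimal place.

1.1 lb product A, 20.0 lb product B

Per-1000 ft² balance (a = product A, b = product B):
P₂O₅: 0.25·a + 0.1·b = 2.26
K₂O: 0.1·a + 0.14·b = 2.9
From row1: a = (2.26 − 0.1·b) / 0.25.
Into row2: 0.1·(2.26 − 0.1·b)/0.25 + 0.14·b = 2.9 → b = 19.96, a = 1.056.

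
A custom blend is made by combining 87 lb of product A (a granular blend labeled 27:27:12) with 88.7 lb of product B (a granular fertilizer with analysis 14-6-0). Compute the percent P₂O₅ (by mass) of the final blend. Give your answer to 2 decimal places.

16.40% P₂O₅

Total mass = 87 + 88.7 = 175.7 lb.
P₂O₅ mass = 27%×87 + 6%×88.7 = 28.812 lb.
% P₂O₅ = 28.812 / 175.7 = 16.3984%.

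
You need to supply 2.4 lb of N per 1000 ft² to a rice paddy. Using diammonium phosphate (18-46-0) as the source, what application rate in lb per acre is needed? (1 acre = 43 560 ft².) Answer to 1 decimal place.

580.8 lb of product per acre

Product per 1000 ft² = 2.4 / 18% = 13.3333 lb.
Convert to per acre: 13.3333 × 43.56 = 580.8 lb.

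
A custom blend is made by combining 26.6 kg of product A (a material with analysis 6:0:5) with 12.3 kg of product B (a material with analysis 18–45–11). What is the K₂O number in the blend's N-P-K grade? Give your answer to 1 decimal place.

Total mass = 26.6 + 12.3 = 38.9 kg.
K₂O mass = 5%×26.6 + 11%×12.3 = 2.683 kg.
% K₂O = 2.683 / 38.9 = 6.89717%.

6.9% K₂O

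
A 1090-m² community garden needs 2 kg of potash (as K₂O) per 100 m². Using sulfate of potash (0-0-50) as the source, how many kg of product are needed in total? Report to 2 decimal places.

43.60 kg

Product per 100 m² = 2 / 50% = 4 kg.
Total product = 4 × 1090 / 100 = 43.6 kg.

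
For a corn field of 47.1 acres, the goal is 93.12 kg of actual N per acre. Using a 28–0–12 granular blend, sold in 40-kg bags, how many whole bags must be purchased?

392 bags

Product per acre = 93.12 / 28% = 332.571 kg.
Total product = 332.571 × 47.1 = 15664.1 kg.
Bags = ⌈15664.1 / 40⌉ = 392.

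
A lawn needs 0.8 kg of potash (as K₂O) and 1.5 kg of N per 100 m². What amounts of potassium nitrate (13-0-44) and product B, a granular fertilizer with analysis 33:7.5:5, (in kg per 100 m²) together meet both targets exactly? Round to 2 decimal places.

1.36 kg potassium nitrate, 4.01 kg product B

Let a = kg of potassium nitrate, b = kg of product B (per 100 m²).
K₂O: 0.44·a + 0.05·b = 0.8
N: 0.13·a + 0.33·b = 1.5
From row1: a = (0.8 − 0.05·b) / 0.44.
Into row2: 0.13·(0.8 − 0.05·b)/0.44 + 0.33·b = 1.5 → b = 4.00865, a = 1.36265.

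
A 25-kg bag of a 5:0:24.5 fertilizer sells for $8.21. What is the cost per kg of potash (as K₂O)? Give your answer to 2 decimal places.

K₂O in bag = 25 × 24.5% = 6.125 kg.
Cost per kg K₂O = $8.21 / 6.125 = $1.3404.

$1.34 per kg K₂O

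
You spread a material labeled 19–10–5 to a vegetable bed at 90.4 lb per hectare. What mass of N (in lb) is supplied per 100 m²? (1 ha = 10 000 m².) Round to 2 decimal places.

nitrogen per hectare = 90.4 × 19% = 17.176 lb.
Convert to per 100 m²: 17.176 × 0.01 = 0.17176 lb.

0.17 lb N per hundred sq m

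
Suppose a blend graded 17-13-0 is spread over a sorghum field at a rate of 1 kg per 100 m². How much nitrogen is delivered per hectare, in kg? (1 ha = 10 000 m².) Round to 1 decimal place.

nitrogen per 100 m² = 1 × 17% = 0.17 kg.
Convert to per hectare: 0.17 × 100 = 17 kg.

17.0 kg N per hectare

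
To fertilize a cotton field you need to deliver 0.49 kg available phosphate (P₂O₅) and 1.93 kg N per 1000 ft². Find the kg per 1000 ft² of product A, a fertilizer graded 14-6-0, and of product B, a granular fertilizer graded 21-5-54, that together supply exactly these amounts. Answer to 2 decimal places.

Let a = kg of product A, b = kg of product B (per 1000 ft²).
P₂O₅: 0.06·a + 0.05·b = 0.49
N: 0.14·a + 0.21·b = 1.93
From row1: a = (0.49 − 0.05·b) / 0.06.
Into row2: 0.14·(0.49 − 0.05·b)/0.06 + 0.21·b = 1.93 → b = 8.42857, a = 1.14286.

1.14 kg product A, 8.43 kg product B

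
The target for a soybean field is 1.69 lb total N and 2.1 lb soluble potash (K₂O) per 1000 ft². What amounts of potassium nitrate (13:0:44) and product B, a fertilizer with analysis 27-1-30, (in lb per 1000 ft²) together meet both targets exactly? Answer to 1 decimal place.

With a, b = lb per 1000 ft² of potassium nitrate and product B:
N: 0.13·a + 0.27·b = 1.69
K₂O: 0.44·a + 0.3·b = 2.1
Solving simultaneously: a = 0.75188, b = 5.89724.

0.8 lb potassium nitrate, 5.9 lb product B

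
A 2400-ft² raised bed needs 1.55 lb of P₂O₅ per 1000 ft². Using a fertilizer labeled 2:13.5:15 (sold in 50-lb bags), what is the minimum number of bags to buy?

1 bags

Product per 1000 ft² = 1.55 / 13.5% = 11.4815 lb.
Total product = 11.4815 × 2400 / 1000 = 27.5556 lb.
Bags = ⌈27.5556 / 50⌉ = 1.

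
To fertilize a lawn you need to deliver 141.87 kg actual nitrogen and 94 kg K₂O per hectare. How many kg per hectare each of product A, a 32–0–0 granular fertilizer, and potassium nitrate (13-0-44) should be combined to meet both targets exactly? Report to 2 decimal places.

356.55 kg product A, 213.64 kg potassium nitrate

With a, b = kg per hectare of product A and potassium nitrate:
N: 0.32·a + 0.13·b = 141.87
K₂O: 0·a + 0.44·b = 94
Solving simultaneously: a = 356.554, b = 213.636.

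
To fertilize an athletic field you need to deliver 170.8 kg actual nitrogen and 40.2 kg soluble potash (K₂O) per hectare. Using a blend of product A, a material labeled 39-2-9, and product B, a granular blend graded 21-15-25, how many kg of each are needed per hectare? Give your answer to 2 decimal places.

435.85 kg product A, 3.89 kg product B

Per-hectare balance (a = product A, b = product B):
N: 0.39·a + 0.21·b = 170.8
K₂O: 0.09·a + 0.25·b = 40.2
Solving simultaneously: a = 435.852, b = 3.89313.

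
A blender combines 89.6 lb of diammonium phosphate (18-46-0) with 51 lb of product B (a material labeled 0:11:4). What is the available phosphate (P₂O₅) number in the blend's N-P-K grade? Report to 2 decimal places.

Total mass = 89.6 + 51 = 140.6 lb.
P₂O₅ mass = 46%×89.6 + 11%×51 = 46.826 lb.
% P₂O₅ = 46.826 / 140.6 = 33.3044%.

33.30% P₂O₅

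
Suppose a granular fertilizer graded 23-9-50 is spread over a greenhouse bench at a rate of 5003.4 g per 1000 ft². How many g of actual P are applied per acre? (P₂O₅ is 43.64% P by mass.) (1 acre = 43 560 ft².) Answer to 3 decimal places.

P₂O₅ per 1000 ft² = 5003.4 × 9% = 450.306 g.
Elemental P = 450.306 × 0.4364 = 196.514 g per 1000 ft².
Convert to per acre: 196.514 × 43.56 = 8560.1297 g.

8560.130 g P per acre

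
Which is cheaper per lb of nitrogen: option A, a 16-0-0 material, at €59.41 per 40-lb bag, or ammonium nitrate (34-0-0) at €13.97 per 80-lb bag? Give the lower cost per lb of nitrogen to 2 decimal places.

€0.51 per lb N (ammonium nitrate)

option A: N per bag = 40 × 16% = 6.4 lb; cost = 59.41 / 6.4 = €9.2828/lb N.
ammonium nitrate: N per bag = 80 × 34% = 27.2 lb; cost = 13.97 / 27.2 = €0.5136/lb N.
ammonium nitrate is cheaper.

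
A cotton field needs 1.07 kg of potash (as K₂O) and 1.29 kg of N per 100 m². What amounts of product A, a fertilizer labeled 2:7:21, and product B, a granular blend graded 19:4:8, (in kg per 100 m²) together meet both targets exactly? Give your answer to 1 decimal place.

With a, b = kg per 100 m² of product A and product B:
K₂O: 0.21·a + 0.08·b = 1.07
N: 0.02·a + 0.19·b = 1.29
From row1: a = (1.07 − 0.08·b) / 0.21.
Into row2: 0.02·(1.07 − 0.08·b)/0.21 + 0.19·b = 1.29 → b = 6.51436, a = 2.61358.

2.6 kg product A, 6.5 kg product B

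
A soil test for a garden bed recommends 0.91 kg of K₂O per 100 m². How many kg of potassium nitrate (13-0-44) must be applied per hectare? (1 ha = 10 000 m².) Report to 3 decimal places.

Product per 100 m² = 0.91 / 44% = 2.06818 kg.
Convert to per hectare: 2.06818 × 100 = 206.8182 kg.

206.818 kg of product per hectare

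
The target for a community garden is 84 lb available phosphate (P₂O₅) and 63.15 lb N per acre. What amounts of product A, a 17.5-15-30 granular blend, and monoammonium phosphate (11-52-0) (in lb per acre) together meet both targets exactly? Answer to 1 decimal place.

316.8 lb product A, 70.2 lb monoammonium phosphate

With a, b = lb per acre of product A and monoammonium phosphate:
P₂O₅: 0.15·a + 0.52·b = 84
N: 0.175·a + 0.11·b = 63.15
From row1: a = (84 − 0.52·b) / 0.15.
Into row2: 0.175·(84 − 0.52·b)/0.15 + 0.11·b = 63.15 → b = 70.1678, a = 316.752.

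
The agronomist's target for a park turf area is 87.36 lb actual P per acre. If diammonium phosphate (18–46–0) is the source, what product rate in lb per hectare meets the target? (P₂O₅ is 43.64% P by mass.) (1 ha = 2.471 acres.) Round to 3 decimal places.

As P₂O₅: 87.36 / 0.4364 = 200.183 lb per acre.
Product per acre = 200.183 / 46% = 435.181 lb.
Convert to per hectare: 435.181 × 2.471 = 1075.3326 lb.

1075.333 lb of product per hectare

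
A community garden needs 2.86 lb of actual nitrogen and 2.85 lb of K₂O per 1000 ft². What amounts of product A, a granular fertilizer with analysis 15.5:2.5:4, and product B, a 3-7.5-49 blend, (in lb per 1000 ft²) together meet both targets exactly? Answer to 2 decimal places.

17.60 lb product A, 4.38 lb product B

Let a = lb of product A, b = lb of product B (per 1000 ft²).
N: 0.155·a + 0.03·b = 2.86
K₂O: 0.04·a + 0.49·b = 2.85
From row1: a = (2.86 − 0.03·b) / 0.155.
Into row2: 0.04·(2.86 − 0.03·b)/0.155 + 0.49·b = 2.85 → b = 4.37926, a = 17.604.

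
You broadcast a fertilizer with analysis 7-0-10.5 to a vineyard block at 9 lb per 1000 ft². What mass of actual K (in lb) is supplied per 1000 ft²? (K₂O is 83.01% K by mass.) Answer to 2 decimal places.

K₂O per 1000 ft² = 9 × 10.5% = 0.945 lb.
Elemental K = 0.945 × 0.8301 = 0.784444 lb per 1000 ft².

0.78 lb K per thousand sq ft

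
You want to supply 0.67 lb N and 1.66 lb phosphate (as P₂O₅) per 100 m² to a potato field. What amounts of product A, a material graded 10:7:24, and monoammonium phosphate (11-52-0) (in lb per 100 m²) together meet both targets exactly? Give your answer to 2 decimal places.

3.74 lb product A, 2.69 lb monoammonium phosphate

With a, b = lb per 100 m² of product A and monoammonium phosphate:
N: 0.1·a + 0.11·b = 0.67
P₂O₅: 0.07·a + 0.52·b = 1.66
From row1: a = (0.67 − 0.11·b) / 0.1.
Into row2: 0.07·(0.67 − 0.11·b)/0.1 + 0.52·b = 1.66 → b = 2.68849, a = 3.74266.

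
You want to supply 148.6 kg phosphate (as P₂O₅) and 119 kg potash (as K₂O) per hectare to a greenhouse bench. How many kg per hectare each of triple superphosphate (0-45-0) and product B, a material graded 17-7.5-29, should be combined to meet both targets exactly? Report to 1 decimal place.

261.8 kg triple superphosphate, 410.3 kg product B

Let a = kg of triple superphosphate, b = kg of product B (per hectare).
P₂O₅: 0.45·a + 0.075·b = 148.6
K₂O: 0·a + 0.29·b = 119
Solving simultaneously: a = 261.831, b = 410.345.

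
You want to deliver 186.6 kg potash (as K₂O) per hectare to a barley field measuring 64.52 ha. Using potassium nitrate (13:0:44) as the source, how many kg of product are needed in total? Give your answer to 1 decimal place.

27362.3 kg

Product per hectare = 186.6 / 44% = 424.091 kg.
Total product = 424.091 × 64.52 = 27362.345 kg.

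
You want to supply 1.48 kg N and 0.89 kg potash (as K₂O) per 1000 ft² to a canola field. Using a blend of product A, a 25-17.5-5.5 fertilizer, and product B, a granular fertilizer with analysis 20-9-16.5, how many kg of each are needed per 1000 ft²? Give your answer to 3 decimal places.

2.188 kg product A, 4.664 kg product B

Per-1000 ft² balance (a = product A, b = product B):
N: 0.25·a + 0.2·b = 1.48
K₂O: 0.055·a + 0.165·b = 0.89
From row1: a = (1.48 − 0.2·b) / 0.25.
Into row2: 0.055·(1.48 − 0.2·b)/0.25 + 0.165·b = 0.89 → b = 4.66446, a = 2.18843.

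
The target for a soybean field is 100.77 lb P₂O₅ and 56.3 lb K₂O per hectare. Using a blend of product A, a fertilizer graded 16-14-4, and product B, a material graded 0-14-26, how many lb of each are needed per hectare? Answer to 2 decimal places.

594.75 lb product A, 125.04 lb product B

Per-hectare balance (a = product A, b = product B):
P₂O₅: 0.14·a + 0.14·b = 100.77
K₂O: 0.04·a + 0.26·b = 56.3
Solving simultaneously: a = 594.747, b = 125.039.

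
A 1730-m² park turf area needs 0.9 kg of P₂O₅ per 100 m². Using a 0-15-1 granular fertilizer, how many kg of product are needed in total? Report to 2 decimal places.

103.80 kg

Product per 100 m² = 0.9 / 15% = 6 kg.
Total product = 6 × 1730 / 100 = 103.8 kg.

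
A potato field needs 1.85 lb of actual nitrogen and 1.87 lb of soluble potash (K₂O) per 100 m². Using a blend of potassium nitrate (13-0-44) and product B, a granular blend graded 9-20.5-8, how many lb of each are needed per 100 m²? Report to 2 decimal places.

Per-100 m² balance (a = potassium nitrate, b = product B):
N: 0.13·a + 0.09·b = 1.85
K₂O: 0.44·a + 0.08·b = 1.87
Solving simultaneously: a = 0.695205, b = 19.5514.

0.70 lb potassium nitrate, 19.55 lb product B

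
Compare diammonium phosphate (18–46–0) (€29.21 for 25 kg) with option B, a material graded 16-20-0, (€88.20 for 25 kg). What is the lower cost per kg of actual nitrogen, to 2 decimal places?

€6.49 per kg N (diammonium phosphate)

diammonium phosphate: N per bag = 25 × 18% = 4.5 kg; cost = 29.21 / 4.5 = €6.4911/kg N.
option B: N per bag = 25 × 16% = 4 kg; cost = 88.20 / 4 = €22.0500/kg N.
diammonium phosphate is cheaper.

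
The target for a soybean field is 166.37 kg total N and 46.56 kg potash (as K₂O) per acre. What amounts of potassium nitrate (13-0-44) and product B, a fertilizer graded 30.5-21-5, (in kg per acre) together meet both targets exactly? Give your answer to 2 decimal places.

With a, b = kg per acre of potassium nitrate and product B:
N: 0.13·a + 0.305·b = 166.37
K₂O: 0.44·a + 0.05·b = 46.56
Solving simultaneously: a = 46.0634, b = 525.842.

46.06 kg potassium nitrate, 525.84 kg product B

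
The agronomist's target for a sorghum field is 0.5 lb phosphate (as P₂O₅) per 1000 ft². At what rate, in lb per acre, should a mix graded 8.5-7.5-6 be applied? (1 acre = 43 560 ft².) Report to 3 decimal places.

290.400 lb of product per acre

Product per 1000 ft² = 0.5 / 7.5% = 6.66667 lb.
Convert to per acre: 6.66667 × 43.56 = 290.4 lb.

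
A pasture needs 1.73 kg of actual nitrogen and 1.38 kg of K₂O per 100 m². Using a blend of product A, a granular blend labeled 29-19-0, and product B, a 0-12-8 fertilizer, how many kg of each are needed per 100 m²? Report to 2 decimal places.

5.97 kg product A, 17.25 kg product B

Per-100 m² balance (a = product A, b = product B):
N: 0.29·a + 0·b = 1.73
K₂O: 0·a + 0.08·b = 1.38
Solving simultaneously: a = 5.96552, b = 17.25.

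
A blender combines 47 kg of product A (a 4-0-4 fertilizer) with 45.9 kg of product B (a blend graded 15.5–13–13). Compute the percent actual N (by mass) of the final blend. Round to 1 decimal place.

Total mass = 47 + 45.9 = 92.9 kg.
N mass = 4%×47 + 15.5%×45.9 = 8.9945 kg.
% N = 8.9945 / 92.9 = 9.68192%.

9.7% N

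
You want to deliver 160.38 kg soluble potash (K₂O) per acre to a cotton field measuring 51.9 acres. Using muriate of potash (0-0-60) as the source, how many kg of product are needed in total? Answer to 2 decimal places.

13872.87 kg

Product per acre = 160.38 / 60% = 267.3 kg.
Total product = 267.3 × 51.9 = 13872.87 kg.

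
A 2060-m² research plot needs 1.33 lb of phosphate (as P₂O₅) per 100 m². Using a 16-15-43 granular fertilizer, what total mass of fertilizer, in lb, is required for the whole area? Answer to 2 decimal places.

Product per 100 m² = 1.33 / 15% = 8.86667 lb.
Total product = 8.86667 × 2060 / 100 = 182.653 lb.

182.65 lb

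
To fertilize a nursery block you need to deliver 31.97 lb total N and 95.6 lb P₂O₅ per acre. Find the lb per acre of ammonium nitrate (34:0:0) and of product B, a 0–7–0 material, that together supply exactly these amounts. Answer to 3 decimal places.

94.029 lb ammonium nitrate, 1365.714 lb product B

With a, b = lb per acre of ammonium nitrate and product B:
N: 0.34·a + 0·b = 31.97
P₂O₅: 0·a + 0.07·b = 95.6
Solving simultaneously: a = 94.0294, b = 1365.7143.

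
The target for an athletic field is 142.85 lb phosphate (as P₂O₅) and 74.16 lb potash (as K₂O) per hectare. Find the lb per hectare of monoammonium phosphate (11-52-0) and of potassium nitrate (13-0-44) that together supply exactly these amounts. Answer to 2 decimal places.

274.71 lb monoammonium phosphate, 168.55 lb potassium nitrate

Let a = lb of monoammonium phosphate, b = lb of potassium nitrate (per hectare).
P₂O₅: 0.52·a + 0·b = 142.85
K₂O: 0·a + 0.44·b = 74.16
Solving simultaneously: a = 274.712, b = 168.545.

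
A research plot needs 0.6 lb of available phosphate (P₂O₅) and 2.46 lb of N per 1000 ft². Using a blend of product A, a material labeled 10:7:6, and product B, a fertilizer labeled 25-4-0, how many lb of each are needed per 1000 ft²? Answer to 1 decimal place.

3.8 lb product A, 8.3 lb product B

Per-1000 ft² balance (a = product A, b = product B):
P₂O₅: 0.07·a + 0.04·b = 0.6
N: 0.1·a + 0.25·b = 2.46
Eliminate b: (row1) − 0.04/0.25·(row2) → 0.054·a = 0.2064, so a = 3.82222.
Then b = (2.46 − 0.1·3.82222) / 0.25 = 8.31111.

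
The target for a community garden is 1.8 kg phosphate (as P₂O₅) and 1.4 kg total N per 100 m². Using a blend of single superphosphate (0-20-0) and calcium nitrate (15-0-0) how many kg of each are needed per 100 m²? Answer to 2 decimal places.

With a, b = kg per 100 m² of single superphosphate and calcium nitrate:
P₂O₅: 0.2·a + 0·b = 1.8
N: 0·a + 0.15·b = 1.4
Solving simultaneously: a = 9, b = 9.33333.

9.00 kg single superphosphate, 9.33 kg calcium nitrate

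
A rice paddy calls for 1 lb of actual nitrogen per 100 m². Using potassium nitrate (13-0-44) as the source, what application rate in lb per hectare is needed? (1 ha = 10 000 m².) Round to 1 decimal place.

769.2 lb of product per hectare

Product per 100 m² = 1 / 13% = 7.69231 lb.
Convert to per hectare: 7.69231 × 100 = 769.231 lb.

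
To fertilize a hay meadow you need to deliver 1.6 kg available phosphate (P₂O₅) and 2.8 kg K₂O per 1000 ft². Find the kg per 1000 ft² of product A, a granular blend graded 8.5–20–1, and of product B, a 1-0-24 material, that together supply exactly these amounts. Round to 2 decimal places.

With a, b = kg per 1000 ft² of product A and product B:
P₂O₅: 0.2·a + 0·b = 1.6
K₂O: 0.01·a + 0.24·b = 2.8
Solving simultaneously: a = 8, b = 11.3333.

8.00 kg product A, 11.33 kg product B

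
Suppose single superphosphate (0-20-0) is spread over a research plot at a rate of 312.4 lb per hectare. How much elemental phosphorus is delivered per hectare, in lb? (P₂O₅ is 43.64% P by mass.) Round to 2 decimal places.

27.27 lb P per hectare

P₂O₅ per hectare = 312.4 × 20% = 62.48 lb.
Elemental P = 62.48 × 0.4364 = 27.2663 lb per hectare.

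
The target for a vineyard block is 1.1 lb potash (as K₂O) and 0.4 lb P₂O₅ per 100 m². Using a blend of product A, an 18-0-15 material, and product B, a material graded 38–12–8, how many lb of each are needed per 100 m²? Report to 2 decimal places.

5.56 lb product A, 3.33 lb product B

Per-100 m² balance (a = product A, b = product B):
K₂O: 0.15·a + 0.08·b = 1.1
P₂O₅: 0·a + 0.12·b = 0.4
Solving simultaneously: a = 5.55556, b = 3.33333.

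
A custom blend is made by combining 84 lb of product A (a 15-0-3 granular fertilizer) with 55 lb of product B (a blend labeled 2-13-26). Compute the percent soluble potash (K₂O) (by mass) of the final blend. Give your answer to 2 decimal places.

Total mass = 84 + 55 = 139 lb.
K₂O mass = 3%×84 + 26%×55 = 16.82 lb.
% K₂O = 16.82 / 139 = 12.1007%.

12.10% K₂O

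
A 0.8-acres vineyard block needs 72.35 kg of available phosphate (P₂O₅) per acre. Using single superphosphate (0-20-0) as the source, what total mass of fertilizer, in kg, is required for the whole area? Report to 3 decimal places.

Product per acre = 72.35 / 20% = 361.75 kg.
Total product = 361.75 × 0.8 = 289.4 kg.

289.400 kg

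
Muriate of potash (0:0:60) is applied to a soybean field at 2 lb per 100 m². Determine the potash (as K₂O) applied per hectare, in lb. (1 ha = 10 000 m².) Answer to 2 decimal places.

K₂O per 100 m² = 2 × 60% = 1.2 lb.
Convert to per hectare: 1.2 × 100 = 120 lb.

120.00 lb K₂O per hectare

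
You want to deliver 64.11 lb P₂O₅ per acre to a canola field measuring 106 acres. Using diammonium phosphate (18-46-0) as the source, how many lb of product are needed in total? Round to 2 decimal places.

Product per acre = 64.11 / 46% = 139.37 lb.
Total product = 139.37 × 106 = 14773.174 lb.

14773.17 lb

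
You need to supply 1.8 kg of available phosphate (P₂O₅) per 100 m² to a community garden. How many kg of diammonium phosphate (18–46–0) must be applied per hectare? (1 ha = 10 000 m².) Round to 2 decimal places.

391.30 kg of product per hectare

Product per 100 m² = 1.8 / 46% = 3.91304 kg.
Convert to per hectare: 3.91304 × 100 = 391.304 kg.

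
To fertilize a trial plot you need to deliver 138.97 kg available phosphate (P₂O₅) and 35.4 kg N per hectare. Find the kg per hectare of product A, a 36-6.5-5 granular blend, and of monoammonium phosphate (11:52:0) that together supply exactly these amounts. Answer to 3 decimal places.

With a, b = kg per hectare of product A and monoammonium phosphate:
P₂O₅: 0.065·a + 0.52·b = 138.97
N: 0.36·a + 0.11·b = 35.4
Eliminate a: (row1) − 0.065/0.36·(row2) → 0.500139·b = 132.578, so b = 265.08303.
Back-substitute: a = (138.97 − 0.52·265.08303) / 0.065 = 17.3357.

17.336 kg product A, 265.083 kg monoammonium phosphate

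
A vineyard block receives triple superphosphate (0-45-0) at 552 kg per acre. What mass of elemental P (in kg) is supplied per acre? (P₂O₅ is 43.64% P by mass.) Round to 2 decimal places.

P₂O₅ per acre = 552 × 45% = 248.4 kg.
Elemental P = 248.4 × 0.4364 = 108.402 kg per acre.

108.40 kg P per acre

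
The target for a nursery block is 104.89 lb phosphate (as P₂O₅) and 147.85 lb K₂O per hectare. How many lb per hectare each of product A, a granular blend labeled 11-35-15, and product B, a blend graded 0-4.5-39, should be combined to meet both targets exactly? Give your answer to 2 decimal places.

264.00 lb product A, 277.56 lb product B

With a, b = lb per hectare of product A and product B:
P₂O₅: 0.35·a + 0.045·b = 104.89
K₂O: 0.15·a + 0.39·b = 147.85
Solving simultaneously: a = 263.999, b = 277.5645.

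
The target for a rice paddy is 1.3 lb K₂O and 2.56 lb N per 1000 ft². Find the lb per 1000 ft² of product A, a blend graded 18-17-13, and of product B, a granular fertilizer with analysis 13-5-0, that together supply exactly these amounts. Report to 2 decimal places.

With a, b = lb per 1000 ft² of product A and product B:
K₂O: 0.13·a + 0·b = 1.3
N: 0.18·a + 0.13·b = 2.56
Eliminate b: (row1) − 0/0.13·(row2) → 0.13·a = 1.3, so a = 10.
Then b = (2.56 − 0.18·10) / 0.13 = 5.84615.

10.00 lb product A, 5.85 lb product B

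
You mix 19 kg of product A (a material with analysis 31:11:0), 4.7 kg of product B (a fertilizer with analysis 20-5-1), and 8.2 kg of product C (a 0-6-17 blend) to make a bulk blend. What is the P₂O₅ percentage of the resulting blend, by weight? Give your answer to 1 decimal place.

Total mass = 19 + 4.7 + 8.2 = 31.9 kg.
P₂O₅ mass = 11%×19 + 5%×4.7 + 6%×8.2 = 2.817 kg.
% P₂O₅ = 2.817 / 31.9 = 8.83072%.

8.8% P₂O₅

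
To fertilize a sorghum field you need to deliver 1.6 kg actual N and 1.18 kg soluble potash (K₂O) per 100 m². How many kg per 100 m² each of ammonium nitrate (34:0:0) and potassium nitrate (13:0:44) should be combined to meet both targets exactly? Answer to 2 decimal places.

Let a = kg of ammonium nitrate, b = kg of potassium nitrate (per 100 m²).
N: 0.34·a + 0.13·b = 1.6
K₂O: 0·a + 0.44·b = 1.18
Solving simultaneously: a = 3.68048, b = 2.68182.

3.68 kg ammonium nitrate, 2.68 kg potassium nitrate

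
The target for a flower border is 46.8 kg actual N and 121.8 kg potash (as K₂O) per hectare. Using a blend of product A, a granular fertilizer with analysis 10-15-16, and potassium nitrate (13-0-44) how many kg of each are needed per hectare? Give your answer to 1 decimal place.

205.1 kg product A, 202.2 kg potassium nitrate

Let a = kg of product A, b = kg of potassium nitrate (per hectare).
N: 0.1·a + 0.13·b = 46.8
K₂O: 0.16·a + 0.44·b = 121.8
Solving simultaneously: a = 205.086, b = 202.241.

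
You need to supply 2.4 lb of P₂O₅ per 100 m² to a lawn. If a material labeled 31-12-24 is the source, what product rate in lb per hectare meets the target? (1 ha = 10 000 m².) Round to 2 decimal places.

Product per 100 m² = 2.4 / 12% = 20 lb.
Convert to per hectare: 20 × 100 = 2000 lb.

2000.00 lb of product per hectare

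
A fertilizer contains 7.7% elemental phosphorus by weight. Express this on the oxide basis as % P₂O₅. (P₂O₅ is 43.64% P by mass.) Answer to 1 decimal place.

17.6% P₂O₅

%P₂O₅ = 7.7 / 0.4364 = 17.6444%.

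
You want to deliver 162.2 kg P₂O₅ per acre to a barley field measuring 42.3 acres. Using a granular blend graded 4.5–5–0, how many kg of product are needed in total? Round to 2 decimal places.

137221.20 kg

Product per acre = 162.2 / 5% = 3244 kg.
Total product = 3244 × 42.3 = 137221.2 kg.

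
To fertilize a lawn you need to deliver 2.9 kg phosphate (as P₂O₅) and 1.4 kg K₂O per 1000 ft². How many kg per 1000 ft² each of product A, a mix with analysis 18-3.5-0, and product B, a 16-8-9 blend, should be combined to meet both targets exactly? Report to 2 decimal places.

47.30 kg product A, 15.56 kg product B

Per-1000 ft² balance (a = product A, b = product B):
P₂O₅: 0.035·a + 0.08·b = 2.9
K₂O: 0·a + 0.09·b = 1.4
Solving simultaneously: a = 47.3016, b = 15.5556.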